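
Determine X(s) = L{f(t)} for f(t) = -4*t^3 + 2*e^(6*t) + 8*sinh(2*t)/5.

Apply the Laplace transform termwise.
(-4)·[L{t^3} = 3!/s^4 = 6/s^4]; (2)·[L{e^(6t)} = 1/(s - 6)]; (8/5)·[L{sinh(2t)} = 2/(s^2 - 4)].

X(s) = 16/(5*(s^2 - 4)) + 2/(s - 6) - 24/s^4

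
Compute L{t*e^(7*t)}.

L{e^(7t)} = 1/(s - 7).
Then apply L{t·g(t)} = -d/ds[G(s)] with G(s) = 1/(s - 7):
differentiating 1 time and applying the sign gives (s - 7)^(-2).

(s - 7)^(-2)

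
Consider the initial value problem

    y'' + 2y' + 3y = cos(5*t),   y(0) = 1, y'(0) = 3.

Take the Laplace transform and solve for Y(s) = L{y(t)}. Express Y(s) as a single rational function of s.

Y(s) = (s^3 + 5*s^2 + 26*s + 125)/(s^4 + 2*s^3 + 28*s^2 + 50*s + 75)

Laplace-transform each side.
With L{y''} = s^2 Y - s·y(0) - y'(0) and L{y'} = sY - y(0), with y(0) = 1, y'(0) = 3: the LHS transforms to (s^2 + 2*s + 3)Y - (s + 5).
The right side is L{cos(5*t)} = s/(s^2 + 25).
So (s^2 + 2*s + 3)Y = s/(s^2 + 25) + (s + 5).
Divide through and combine into a single rational function.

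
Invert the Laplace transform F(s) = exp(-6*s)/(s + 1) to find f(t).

f(t) = Heaviside(t - 6)*(exp(-t + 6))

The factor e^(-6s) signals a time shift by c = 6 (second shifting theorem).
L{e^(-t)} = 1/(s + 1), so L^-1{1/(s + 1)} = exp(-t).
Hence the inverse is u(t - 6) times that function evaluated at t - 6.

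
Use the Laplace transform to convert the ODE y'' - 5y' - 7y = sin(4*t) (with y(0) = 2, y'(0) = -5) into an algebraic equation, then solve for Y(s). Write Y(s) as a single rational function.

Y(s) = (2*s^3 - 15*s^2 + 32*s - 236)/(s^4 - 5*s^3 + 9*s^2 - 80*s - 112)

Apply the Laplace transform to the equation.
With L{y''} = s^2 Y - s·y(0) - y'(0) and L{y'} = sY - y(0), with y(0) = 2, y'(0) = -5: the LHS transforms to (s^2 - 5*s - 7)Y - (2*s - 15).
The right side is L{sin(4*t)} = 4/(s^2 + 16).
So (s^2 - 5*s - 7)Y = 4/(s^2 + 16) + (2*s - 15).
Divide through and combine into a single rational function.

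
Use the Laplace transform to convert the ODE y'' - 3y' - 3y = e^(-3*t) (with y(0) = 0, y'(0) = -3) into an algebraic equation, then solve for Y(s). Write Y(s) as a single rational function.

Y(s) = (-3*s - 8)/(s^3 - 12*s - 9)

Transform both sides with L{·}.
With L{y''} = s^2 Y - s·y(0) - y'(0) and L{y'} = sY - y(0), with y(0) = 0, y'(0) = -3: the LHS transforms to (s^2 - 3*s - 3)Y - (-3).
The right side is L{e^(-3*t)} = 1/(s + 3).
So (s^2 - 3*s - 3)Y = 1/(s + 3) + (-3).
Solve for Y(s) and write it as one ratio of polynomials.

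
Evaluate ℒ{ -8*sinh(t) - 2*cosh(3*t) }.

-2*s/(s^2 - 9) - 8/(s^2 - 1)

By linearity of the Laplace transform, transform each term separately.
(-2)·[L{cosh(3t)} = s/(s^2 - 9)]; (-8)·[L{sinh(t)} = 1/(s^2 - 1)].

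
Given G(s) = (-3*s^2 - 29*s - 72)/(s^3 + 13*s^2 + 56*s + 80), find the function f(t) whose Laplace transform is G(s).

f(t) = -4*t*exp(-4*t) - exp(-4*t) - 2*exp(-5*t)

Factor the denominator: s^3 + 13*s^2 + 56*s + 80 = (s + 4)^2*(s + 5).
Partial fraction decomposition gives [-1/(s + 4)] + [-4/(s + 4)^2] + [-2/(s + 5)].
Invert each term: -1/(s + 4) ↔ -e^(-4t); -4/(s + 4)^2 ↔ -4t·e^(-4t); -2/(s + 5) ↔ -2e^(-5t).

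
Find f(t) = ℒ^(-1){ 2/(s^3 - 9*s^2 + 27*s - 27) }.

Rewrite the denominator: s^3 - 9*s^2 + 27*s - 27 = (s - 3)^3.
The form in (s - 3) signals a first-shifting-theorem factor e^(3t).
Since L{t^2} = 2!/s^3 = 2/s^3, the inverse is t^2*e^(3*t).

f(t) = t^2*exp(3*t)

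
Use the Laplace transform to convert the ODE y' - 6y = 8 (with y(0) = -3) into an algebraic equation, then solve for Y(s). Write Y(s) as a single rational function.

Y(s) = (-3*s + 8)/(s^2 - 6*s)

Take the Laplace transform of both sides.
Using L{y'} = sY - y(0) = sY - (-3), the left side becomes (s - 6)Y - (-3).
The right side is L{8} = 8/s.
So (s - 6)Y = 8/s + (-3).
Isolate Y and clear denominators.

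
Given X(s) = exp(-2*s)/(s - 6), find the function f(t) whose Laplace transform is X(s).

f(t) = Heaviside(t - 2)*(exp(6*t - 12))

The factor e^(-2s) signals a time shift by c = 2 (second shifting theorem).
L{e^(6t)} = 1/(s - 6), so L^-1{1/(s - 6)} = exp(6*t).
Hence the inverse is u(t - 2) times that function evaluated at t - 2.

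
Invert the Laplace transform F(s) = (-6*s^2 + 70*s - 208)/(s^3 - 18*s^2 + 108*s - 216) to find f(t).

Factor the denominator: s^3 - 18*s^2 + 108*s - 216 = (s - 6)^3.
Partial fraction decomposition gives [-6/(s - 6)] + [-2/(s - 6)^2] + [-4/(s - 6)^3].
Invert each term: -6/(s - 6) ↔ -6e^(6t); -2/(s - 6)^2 ↔ -2t·e^(6t); -4/(s - 6)^3 ↔ (-2)t^2·e^(6t).

f(t) = -2*t^2*exp(6*t) - 2*t*exp(6*t) - 6*exp(6*t)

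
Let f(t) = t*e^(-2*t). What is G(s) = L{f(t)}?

G(s) = (s + 2)^(-2)

L{e^(-2t)} = 1/(s + 2).
Then apply L{t·g(t)} = -d/ds[H(s)] with H(s) = 1/(s + 2):
differentiating 1 time and applying the sign gives (s + 2)^(-2).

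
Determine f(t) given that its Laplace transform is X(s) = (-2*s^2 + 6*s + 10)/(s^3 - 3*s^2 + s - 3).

Factor the denominator: s^3 - 3*s^2 + s - 3 = (s - 3)*(s^2 + 1).
Partial fraction decomposition gives [1/(s - 3)] + [-3*s/(s^2 + 1)] + [-3/(s^2 + 1)].
Invert each term: 1/(s - 3) ↔ e^(3t); -3·s/(s^2 + 1) ↔ -3cos(t); -3·1/(s^2 + 1) ↔ -3sin(t).

f(t) = exp(3*t) - 3*sin(t) - 3*cos(t)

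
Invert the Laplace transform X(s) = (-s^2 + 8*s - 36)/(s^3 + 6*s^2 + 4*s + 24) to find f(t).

Factor the denominator: s^3 + 6*s^2 + 4*s + 24 = (s + 6)*(s^2 + 4).
Partial fraction decomposition gives [-3/(s + 6)] + [2*s/(s^2 + 4)] + [-4/(s^2 + 4)].
Invert each term: -3/(s + 6) ↔ -3e^(-6t); 2·s/(s^2 + 4) ↔ 2cos(2t); -2·2/(s^2 + 4) ↔ -2sin(2t).

f(t) = -2*sin(2*t) + 2*cos(2*t) - 3*exp(-6*t)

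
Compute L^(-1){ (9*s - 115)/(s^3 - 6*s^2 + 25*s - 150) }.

-exp(6*t) + 3*sin(5*t) + cos(5*t)

Factor the denominator: s^3 - 6*s^2 + 25*s - 150 = (s - 6)*(s^2 + 25).
Partial fraction decomposition gives [-1/(s - 6)] + [s/(s^2 + 25)] + [15/(s^2 + 25)].
Invert each term: -1/(s - 6) ↔ -e^(6t); 1·s/(s^2 + 25) ↔ cos(5t); 3·5/(s^2 + 25) ↔ 3sin(5t).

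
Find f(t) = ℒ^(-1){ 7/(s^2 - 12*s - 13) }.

Rewrite the denominator: s^2 - 12*s - 13 = (s - 6)^2 - 49.
The form in (s - 6) signals a first-shifting-theorem factor e^(6t).
Since L{sinh(7t)} = 7/(s^2 - 49), the inverse is e^(6*t)*sinh(7*t).

f(t) = exp(6*t)*sinh(7*t)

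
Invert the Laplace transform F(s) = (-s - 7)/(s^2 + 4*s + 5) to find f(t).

Complete the square in the denominator: s^2 + 4*s + 5 = (s + 2)^2 + 1^2.
Split the numerator to match: -s - 7 = -1·(s + 2) - 5·1.
Invert each term: -1·(s + 2)/((s + 2)^2 + 1) ↔ -e^(-2t)cos(t); -5·1/((s + 2)^2 + 1) ↔ -5e^(-2t)sin(t).

f(t) = -5*exp(-2*t)*sin(t) - exp(-2*t)*cos(t)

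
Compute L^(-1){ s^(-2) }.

Since L{t} = 1!/s^2 = 1/s^2, the inverse is t.

t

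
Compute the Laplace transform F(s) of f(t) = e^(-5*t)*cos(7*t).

L{cos(7t)} = s/(s^2 + 49).
By the first shifting theorem, multiplying by e^(-5t) replaces s with s + 5.

F(s) = (s + 5)/((s + 5)^2 + 49)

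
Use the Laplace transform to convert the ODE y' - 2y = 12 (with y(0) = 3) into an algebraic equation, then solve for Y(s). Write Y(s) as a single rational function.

Y(s) = (3*s + 12)/(s^2 - 2*s)

Apply the Laplace transform to the equation.
The derivative rules (L{y'} = sY - y(0) = sY - 3) turn the left side into (s - 2)Y - (3).
The right side is L{12} = 12/s.
So (s - 2)Y = 12/s + (3).
Divide through and combine into a single rational function.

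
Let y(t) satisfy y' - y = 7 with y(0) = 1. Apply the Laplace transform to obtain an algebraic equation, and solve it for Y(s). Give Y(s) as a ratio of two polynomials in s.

Y(s) = (s + 7)/(s^2 - s)

Transform both sides with L{·}.
Using L{y'} = sY - y(0) = sY - 1, the left side becomes (s - 1)Y - (1).
The right side is L{7} = 7/s.
So (s - 1)Y = 7/s + (1).
Divide through and combine into a single rational function.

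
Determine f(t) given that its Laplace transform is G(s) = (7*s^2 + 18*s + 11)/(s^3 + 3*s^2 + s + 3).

f(t) = 3*sin(t) + 5*cos(t) + 2*exp(-3*t)

Factor the denominator: s^3 + 3*s^2 + s + 3 = (s + 3)*(s^2 + 1).
Partial fraction decomposition gives [2/(s + 3)] + [5*s/(s^2 + 1)] + [3/(s^2 + 1)].
Invert each term: 2/(s + 3) ↔ 2e^(-3t); 5·s/(s^2 + 1) ↔ 5cos(t); 3·1/(s^2 + 1) ↔ 3sin(t).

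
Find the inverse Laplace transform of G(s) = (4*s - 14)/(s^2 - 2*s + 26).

Complete the square in the denominator: s^2 - 2*s + 26 = (s - 1)^2 + 5^2.
Split the numerator to match: 4*s - 14 = 4·(s - 1) - 2·5.
Invert each term: 4·(s - 1)/((s - 1)^2 + 25) ↔ 4e^(t)cos(5t); -2·5/((s - 1)^2 + 25) ↔ -2e^(t)sin(5t).

-2*exp(t)*sin(5*t) + 4*exp(t)*cos(5*t)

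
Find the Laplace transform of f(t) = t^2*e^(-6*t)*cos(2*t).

L{cos(2t)} = s/(s^2 + 4).
Multiplying by e^(-6t) shifts s → s + 6, so L{e^(-6*t)*cos(2*t)} = (s + 6)/((s + 6)^2 + 4).
Then apply L{t^2·g(t)} = (-1)^2 d^2/ds^2[G(s)] with G(s) = (s + 6)/((s + 6)^2 + 4):
differentiating 2 times and applying the sign gives 2*(s + 6)*(s^2 + 12*s + 24)/(s^2 + 12*s + 40)^3.

2*(s + 6)*(s^2 + 12*s + 24)/(s^2 + 12*s + 40)^3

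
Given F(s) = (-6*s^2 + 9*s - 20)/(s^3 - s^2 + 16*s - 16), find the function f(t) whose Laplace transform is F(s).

Factor the denominator: s^3 - s^2 + 16*s - 16 = (s - 1)*(s^2 + 16).
Partial fraction decomposition gives [-1/(s - 1)] + [-5*s/(s^2 + 16)] + [4/(s^2 + 16)].
Invert each term: -1/(s - 1) ↔ -e^(t); -5·s/(s^2 + 16) ↔ -5cos(4t); 1·4/(s^2 + 16) ↔ sin(4t).

f(t) = -exp(t) + sin(4*t) - 5*cos(4*t)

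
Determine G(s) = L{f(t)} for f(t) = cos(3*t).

L{cos(3t)} = s/(s^2 + 9).

G(s) = s/(s^2 + 9)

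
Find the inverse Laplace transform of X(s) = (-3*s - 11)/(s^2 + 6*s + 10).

Complete the square in the denominator: s^2 + 6*s + 10 = (s + 3)^2 + 1^2.
Split the numerator to match: -3*s - 11 = -3·(s + 3) - 2·1.
Invert each term: -3·(s + 3)/((s + 3)^2 + 1) ↔ -3e^(-3t)cos(t); -2·1/((s + 3)^2 + 1) ↔ -2e^(-3t)sin(t).

-2*exp(-3*t)*sin(t) - 3*exp(-3*t)*cos(t)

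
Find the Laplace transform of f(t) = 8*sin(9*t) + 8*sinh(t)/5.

72/(s^2 + 81) + 8/(5*(s^2 - 1))

The transform is linear, so treat each term independently.
(8)·[L{sin(9t)} = 9/(s^2 + 81)]; (8/5)·[L{sinh(t)} = 1/(s^2 - 1)].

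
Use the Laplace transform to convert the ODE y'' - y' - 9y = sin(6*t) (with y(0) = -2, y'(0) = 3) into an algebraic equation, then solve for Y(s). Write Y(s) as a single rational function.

Take the Laplace transform of both sides.
The derivative rules (L{y''} = s^2 Y - s·y(0) - y'(0) and L{y'} = sY - y(0), with y(0) = -2, y'(0) = 3) turn the left side into (s^2 - s - 9)Y - (-2*s + 5).
The right side is L{sin(6*t)} = 6/(s^2 + 36).
So (s^2 - s - 9)Y = 6/(s^2 + 36) + (-2*s + 5).
Solve for Y(s) and write it as one ratio of polynomials.

Y(s) = (-2*s^3 + 5*s^2 - 72*s + 186)/(s^4 - s^3 + 27*s^2 - 36*s - 324)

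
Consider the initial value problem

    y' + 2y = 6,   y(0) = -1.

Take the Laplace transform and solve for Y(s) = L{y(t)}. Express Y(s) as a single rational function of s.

Y(s) = (-s + 6)/(s^2 + 2*s)

Take the Laplace transform of both sides.
Using L{y'} = sY - y(0) = sY - (-1), the left side becomes (s + 2)Y - (-1).
The right side is L{6} = 6/s.
So (s + 2)Y = 6/s + (-1).
Solve for Y(s) and write it as one ratio of polynomials.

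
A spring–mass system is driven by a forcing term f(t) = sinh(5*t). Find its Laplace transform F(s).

F(s) = 5/(s^2 - 25)

L{sinh(5t)} = 5/(s^2 - 25).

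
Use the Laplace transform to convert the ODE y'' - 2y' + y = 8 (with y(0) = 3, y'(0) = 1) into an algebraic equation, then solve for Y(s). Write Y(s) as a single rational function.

Y(s) = (3*s^2 - 5*s + 8)/(s^3 - 2*s^2 + s)

Take the Laplace transform of both sides.
Using L{y''} = s^2 Y - s·y(0) - y'(0) and L{y'} = sY - y(0), with y(0) = 3, y'(0) = 1, the left side becomes (s^2 - 2*s + 1)Y - (3*s - 5).
The right side is L{8} = 8/s.
So (s^2 - 2*s + 1)Y = 8/s + (3*s - 5).
Isolate Y and clear denominators.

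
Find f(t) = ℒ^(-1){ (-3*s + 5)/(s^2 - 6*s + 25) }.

f(t) = -exp(3*t)*sin(4*t) - 3*exp(3*t)*cos(4*t)

Complete the square in the denominator: s^2 - 6*s + 25 = (s - 3)^2 + 4^2.
Split the numerator to match: -3*s + 5 = -3·(s - 3) - 1·4.
Invert each term: -3·(s - 3)/((s - 3)^2 + 16) ↔ -3e^(3t)cos(4t); -1·4/((s - 3)^2 + 16) ↔ -e^(3t)sin(4t).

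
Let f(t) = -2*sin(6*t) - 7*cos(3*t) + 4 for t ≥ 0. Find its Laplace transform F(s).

F(s) = -7*s/(s^2 + 9) - 12/(s^2 + 36) + 4/s

The transform is linear, so treat each term independently.
(-7)·[L{cos(3t)} = s/(s^2 + 9)]; L{4} = 4/s; (-2)·[L{sin(6t)} = 6/(s^2 + 36)].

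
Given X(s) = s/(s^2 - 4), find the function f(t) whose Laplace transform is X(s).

Since L{cosh(2t)} = s/(s^2 - 4), the inverse is cosh(2*t).

f(t) = cosh(2*t)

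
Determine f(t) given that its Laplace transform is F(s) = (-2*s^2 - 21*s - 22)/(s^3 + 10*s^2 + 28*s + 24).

Factor the denominator: s^3 + 10*s^2 + 28*s + 24 = (s + 2)^2*(s + 6).
Partial fraction decomposition gives [-4/(s + 2)] + [3/(s + 2)^2] + [2/(s + 6)].
Invert each term: -4/(s + 2) ↔ -4e^(-2t); 3/(s + 2)^2 ↔ 3t·e^(-2t); 2/(s + 6) ↔ 2e^(-6t).

f(t) = 3*t*exp(-2*t) - 4*exp(-2*t) + 2*exp(-6*t)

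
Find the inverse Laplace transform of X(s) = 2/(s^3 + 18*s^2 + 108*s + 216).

t^2*exp(-6*t)

Rewrite the denominator: s^3 + 18*s^2 + 108*s + 216 = (s + 6)^3.
The form in (s + 6) signals a first-shifting-theorem factor e^(-6t).
Since L{t^2} = 2!/s^3 = 2/s^3, the inverse is t^2*e^(-6*t).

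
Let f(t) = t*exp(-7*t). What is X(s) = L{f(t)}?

X(s) = (s + 7)^(-2)

L{e^(-7t)} = 1/(s + 7).
Then apply L{t·g(t)} = -d/ds[G(s)] with G(s) = 1/(s + 7):
differentiating 1 time and applying the sign gives (s + 7)^(-2).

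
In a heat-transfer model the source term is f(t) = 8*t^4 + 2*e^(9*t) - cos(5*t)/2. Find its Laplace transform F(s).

The transform is linear, so treat each term independently.
(2)·[L{e^(9t)} = 1/(s - 9)]; (8)·[L{t^4} = 4!/s^5 = 24/s^5]; (-1/2)·[L{cos(5t)} = s/(s^2 + 25)].

F(s) = -s/(2*(s^2 + 25)) + 2/(s - 9) + 192/s^5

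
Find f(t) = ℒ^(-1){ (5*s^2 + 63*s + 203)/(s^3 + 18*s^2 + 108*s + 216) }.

Factor the denominator: s^3 + 18*s^2 + 108*s + 216 = (s + 6)^3.
Partial fraction decomposition gives [5/(s + 6)] + [3/(s + 6)^2] + [5/(s + 6)^3].
Invert each term: 5/(s + 6) ↔ 5e^(-6t); 3/(s + 6)^2 ↔ 3t·e^(-6t); 5/(s + 6)^3 ↔ (5/2)t^2·e^(-6t).

f(t) = 5*t^2*exp(-6*t)/2 + 3*t*exp(-6*t) + 5*exp(-6*t)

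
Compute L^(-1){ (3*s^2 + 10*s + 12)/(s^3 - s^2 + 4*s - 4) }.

Factor the denominator: s^3 - s^2 + 4*s - 4 = (s - 1)*(s^2 + 4).
Partial fraction decomposition gives [5/(s - 1)] + [-2*s/(s^2 + 4)] + [8/(s^2 + 4)].
Invert each term: 5/(s - 1) ↔ 5e^(t); -2·s/(s^2 + 4) ↔ -2cos(2t); 4·2/(s^2 + 4) ↔ 4sin(2t).

5*exp(t) + 4*sin(2*t) - 2*cos(2*t)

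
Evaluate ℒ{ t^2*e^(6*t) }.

2/(s - 6)^3

L{e^(6t)} = 1/(s - 6).
Then apply L{t^2·g(t)} = (-1)^2 d^2/ds^2[G(s)] with G(s) = 1/(s - 6):
differentiating 2 times and applying the sign gives 2/(s - 6)^3.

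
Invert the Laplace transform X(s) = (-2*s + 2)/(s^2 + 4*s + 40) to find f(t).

f(t) = exp(-2*t)*sin(6*t) - 2*exp(-2*t)*cos(6*t)

Complete the square in the denominator: s^2 + 4*s + 40 = (s + 2)^2 + 6^2.
Split the numerator to match: -2*s + 2 = -2·(s + 2) + 1·6.
Invert each term: -2·(s + 2)/((s + 2)^2 + 36) ↔ -2e^(-2t)cos(6t); 1·6/((s + 2)^2 + 36) ↔ e^(-2t)sin(6t).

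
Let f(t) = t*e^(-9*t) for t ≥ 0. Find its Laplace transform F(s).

L{e^(-9t)} = 1/(s + 9).
Then apply L{t·g(t)} = -d/ds[G(s)] with G(s) = 1/(s + 9):
differentiating 1 time and applying the sign gives (s + 9)^(-2).

F(s) = (s + 9)^(-2)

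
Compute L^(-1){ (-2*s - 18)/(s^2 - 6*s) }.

Factor the denominator: s^2 - 6*s = s*(s - 6).
Partial fraction decomposition gives [3/s] + [-5/(s - 6)].
Invert each term: 3/(s - 0) ↔ 3e^(0t); -5/(s - 6) ↔ -5e^(6t).

-5*exp(6*t) + 3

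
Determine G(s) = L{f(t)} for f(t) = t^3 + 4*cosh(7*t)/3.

The transform is linear, so treat each term independently.
L{t^3} = 3!/s^4 = 6/s^4; (4/3)·[L{cosh(7t)} = s/(s^2 - 49)].

G(s) = 4*s/(3*(s^2 - 49)) + 6/s^4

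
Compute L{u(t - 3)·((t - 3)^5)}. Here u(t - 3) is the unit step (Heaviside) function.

By the second shifting theorem, L{u(t - c)·g(t - c)} = e^(-cs)·H(s) with c = 3 and H(s) = L{g(t)}.
L{t^5} = 5!/s^6 = 120/s^6.

120*exp(-3*s)/s^6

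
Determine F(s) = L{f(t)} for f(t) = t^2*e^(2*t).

L{e^(2t)} = 1/(s - 2).
Then apply L{t^2·g(t)} = (-1)^2 d^2/ds^2[G(s)] with G(s) = 1/(s - 2):
differentiating 2 times and applying the sign gives 2/(s - 2)^3.

F(s) = 2/(s - 2)^3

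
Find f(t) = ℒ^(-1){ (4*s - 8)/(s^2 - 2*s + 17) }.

Complete the square in the denominator: s^2 - 2*s + 17 = (s - 1)^2 + 4^2.
Split the numerator to match: 4*s - 8 = 4·(s - 1) - 1·4.
Invert each term: 4·(s - 1)/((s - 1)^2 + 16) ↔ 4e^(t)cos(4t); -1·4/((s - 1)^2 + 16) ↔ -e^(t)sin(4t).

f(t) = -exp(t)*sin(4*t) + 4*exp(t)*cos(4*t)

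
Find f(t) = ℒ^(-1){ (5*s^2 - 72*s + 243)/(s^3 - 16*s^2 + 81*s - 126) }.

f(t) = -4*exp(7*t) + 3*exp(6*t) + 6*exp(3*t)

Factor the denominator: s^3 - 16*s^2 + 81*s - 126 = (s - 7)*(s - 6)*(s - 3).
Partial fraction decomposition gives [3/(s - 6)] + [-4/(s - 7)] + [6/(s - 3)].
Invert each term: 3/(s - 6) ↔ 3e^(6t); -4/(s - 7) ↔ -4e^(7t); 6/(s - 3) ↔ 6e^(3t).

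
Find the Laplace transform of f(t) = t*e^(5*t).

(s - 5)^(-2)

L{e^(5t)} = 1/(s - 5).
Then apply L{t·g(t)} = -d/ds[G(s)] with G(s) = 1/(s - 5):
differentiating 1 time and applying the sign gives (s - 5)^(-2).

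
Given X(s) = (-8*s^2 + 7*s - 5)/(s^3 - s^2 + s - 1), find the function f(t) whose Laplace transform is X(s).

Factor the denominator: s^3 - s^2 + s - 1 = (s - 1)*(s^2 + 1).
Partial fraction decomposition gives [-3/(s - 1)] + [-5*s/(s^2 + 1)] + [2/(s^2 + 1)].
Invert each term: -3/(s - 1) ↔ -3e^(t); -5·s/(s^2 + 1) ↔ -5cos(t); 2·1/(s^2 + 1) ↔ 2sin(t).

f(t) = -3*exp(t) + 2*sin(t) - 5*cos(t)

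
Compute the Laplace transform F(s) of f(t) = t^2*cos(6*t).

F(s) = 2*s*(s^2 - 108)/(s^2 + 36)^3

L{cos(6t)} = s/(s^2 + 36).
Then apply L{t^2·g(t)} = (-1)^2 d^2/ds^2[G(s)] with G(s) = s/(s^2 + 36):
differentiating 2 times and applying the sign gives 2*s*(s^2 - 108)/(s^2 + 36)^3.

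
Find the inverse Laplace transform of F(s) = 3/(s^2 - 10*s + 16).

exp(5*t)*sinh(3*t)

Rewrite the denominator: s^2 - 10*s + 16 = (s - 5)^2 - 9.
The form in (s - 5) signals a first-shifting-theorem factor e^(5t).
Since L{sinh(3t)} = 3/(s^2 - 9), the inverse is e^(5*t)*sinh(3*t).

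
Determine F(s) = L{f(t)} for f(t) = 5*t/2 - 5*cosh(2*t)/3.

F(s) = -5*s/(3*(s^2 - 4)) + 5/(2*s^2)

The transform is linear, so treat each term independently.
(-5/3)·[L{cosh(2t)} = s/(s^2 - 4)]; (5/2)·[L{t} = 1!/s^2 = 1/s^2].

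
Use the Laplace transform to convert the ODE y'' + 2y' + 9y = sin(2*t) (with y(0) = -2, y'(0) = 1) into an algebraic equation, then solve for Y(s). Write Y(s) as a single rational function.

Y(s) = (-2*s^3 - 3*s^2 - 8*s - 10)/(s^4 + 2*s^3 + 13*s^2 + 8*s + 36)

Apply the Laplace transform to the equation.
With L{y''} = s^2 Y - s·y(0) - y'(0) and L{y'} = sY - y(0), with y(0) = -2, y'(0) = 1: the LHS transforms to (s^2 + 2*s + 9)Y - (-2*s - 3).
The right side is L{sin(2*t)} = 2/(s^2 + 4).
So (s^2 + 2*s + 9)Y = 2/(s^2 + 4) + (-2*s - 3).
Isolate Y and clear denominators.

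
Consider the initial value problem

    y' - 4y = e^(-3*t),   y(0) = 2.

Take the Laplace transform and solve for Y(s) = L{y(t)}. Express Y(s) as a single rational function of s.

Laplace-transform each side.
Using L{y'} = sY - y(0) = sY - 2, the left side becomes (s - 4)Y - (2).
The right side is L{e^(-3*t)} = 1/(s + 3).
So (s - 4)Y = 1/(s + 3) + (2).
Isolate Y and clear denominators.

Y(s) = (2*s + 7)/(s^2 - s - 12)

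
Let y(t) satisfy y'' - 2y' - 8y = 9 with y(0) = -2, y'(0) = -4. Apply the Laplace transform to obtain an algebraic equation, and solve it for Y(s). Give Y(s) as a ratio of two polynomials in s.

Apply the Laplace transform to the equation.
With L{y''} = s^2 Y - s·y(0) - y'(0) and L{y'} = sY - y(0), with y(0) = -2, y'(0) = -4: the LHS transforms to (s^2 - 2*s - 8)Y - (-2*s).
The right side is L{9} = 9/s.
So (s^2 - 2*s - 8)Y = 9/s + (-2*s).
Isolate Y and clear denominators.

Y(s) = (-2*s^2 + 9)/(s^3 - 2*s^2 - 8*s)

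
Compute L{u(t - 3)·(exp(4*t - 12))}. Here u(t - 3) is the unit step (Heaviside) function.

exp(-3*s)/(s - 4)

By the second shifting theorem, L{u(t - c)·g(t - c)} = e^(-cs)·G(s) with c = 3 and G(s) = L{g(t)}.
L{e^(4t)} = 1/(s - 4).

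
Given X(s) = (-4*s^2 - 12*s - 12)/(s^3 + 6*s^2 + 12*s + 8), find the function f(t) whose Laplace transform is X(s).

Factor the denominator: s^3 + 6*s^2 + 12*s + 8 = (s + 2)^3.
Partial fraction decomposition gives [-4/(s + 2)] + [4/(s + 2)^2] + [-4/(s + 2)^3].
Invert each term: -4/(s + 2) ↔ -4e^(-2t); 4/(s + 2)^2 ↔ 4t·e^(-2t); -4/(s + 2)^3 ↔ (-2)t^2·e^(-2t).

f(t) = -2*t^2*exp(-2*t) + 4*t*exp(-2*t) - 4*exp(-2*t)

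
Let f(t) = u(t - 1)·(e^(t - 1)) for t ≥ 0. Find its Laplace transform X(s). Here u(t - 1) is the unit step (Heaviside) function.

By the second shifting theorem, L{u(t - c)·g(t - c)} = e^(-cs)·G(s) with c = 1 and G(s) = L{g(t)}.
L{e^(t)} = 1/(s - 1).

X(s) = exp(-s)/(s - 1)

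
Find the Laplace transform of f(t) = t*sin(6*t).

L{sin(6t)} = 6/(s^2 + 36).
Then apply L{t·g(t)} = -d/ds[G(s)] with G(s) = 6/(s^2 + 36):
differentiating 1 time and applying the sign gives 12*s/(s^2 + 36)^2.

12*s/(s^2 + 36)^2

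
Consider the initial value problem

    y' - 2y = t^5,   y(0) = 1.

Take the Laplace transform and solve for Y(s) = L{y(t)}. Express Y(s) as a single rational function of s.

Take the Laplace transform of both sides.
The derivative rules (L{y'} = sY - y(0) = sY - 1) turn the left side into (s - 2)Y - (1).
The right side is L{t^5} = 120/s^6.
So (s - 2)Y = 120/s^6 + (1).
Divide through and combine into a single rational function.

Y(s) = (s^6 + 120)/(s^7 - 2*s^6)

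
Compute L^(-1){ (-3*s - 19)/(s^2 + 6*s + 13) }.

-5*exp(-3*t)*sin(2*t) - 3*exp(-3*t)*cos(2*t)

Complete the square in the denominator: s^2 + 6*s + 13 = (s + 3)^2 + 2^2.
Split the numerator to match: -3*s - 19 = -3·(s + 3) - 5·2.
Invert each term: -3·(s + 3)/((s + 3)^2 + 4) ↔ -3e^(-3t)cos(2t); -5·2/((s + 3)^2 + 4) ↔ -5e^(-3t)sin(2t).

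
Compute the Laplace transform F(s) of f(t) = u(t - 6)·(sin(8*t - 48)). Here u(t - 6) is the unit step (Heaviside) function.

F(s) = 8*exp(-6*s)/(s^2 + 64)

By the second shifting theorem, L{u(t - c)·g(t - c)} = e^(-cs)·G(s) with c = 6 and G(s) = L{g(t)}.
L{sin(8t)} = 8/(s^2 + 64).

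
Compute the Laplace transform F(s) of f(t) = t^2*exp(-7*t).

F(s) = 2/(s + 7)^3

L{e^(-7t)} = 1/(s + 7).
Then apply L{t^2·g(t)} = (-1)^2 d^2/ds^2[G(s)] with G(s) = 1/(s + 7):
differentiating 2 times and applying the sign gives 2/(s + 7)^3.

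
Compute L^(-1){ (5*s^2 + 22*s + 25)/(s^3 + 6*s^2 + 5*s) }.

5 - 2*exp(-t) + 2*exp(-5*t)

Factor the denominator: s^3 + 6*s^2 + 5*s = s*(s + 1)*(s + 5).
Partial fraction decomposition gives [2/(s + 5)] + [-2/(s + 1)] + [5/s].
Invert each term: 2/(s + 5) ↔ 2e^(-5t); -2/(s + 1) ↔ -2e^(-t); 5/(s - 0) ↔ 5e^(0t).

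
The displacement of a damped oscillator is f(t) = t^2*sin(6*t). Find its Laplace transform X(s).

L{sin(6t)} = 6/(s^2 + 36).
Then apply L{t^2·g(t)} = (-1)^2 d^2/ds^2[G(s)] with G(s) = 6/(s^2 + 36):
differentiating 2 times and applying the sign gives 36*(s^2 - 12)/(s^2 + 36)^3.

X(s) = 36*(s^2 - 12)/(s^2 + 36)^3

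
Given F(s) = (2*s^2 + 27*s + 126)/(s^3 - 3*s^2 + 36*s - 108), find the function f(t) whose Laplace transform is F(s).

f(t) = 5*exp(3*t) + 3*sin(6*t) - 3*cos(6*t)

Factor the denominator: s^3 - 3*s^2 + 36*s - 108 = (s - 3)*(s^2 + 36).
Partial fraction decomposition gives [5/(s - 3)] + [-3*s/(s^2 + 36)] + [18/(s^2 + 36)].
Invert each term: 5/(s - 3) ↔ 5e^(3t); -3·s/(s^2 + 36) ↔ -3cos(6t); 3·6/(s^2 + 36) ↔ 3sin(6t).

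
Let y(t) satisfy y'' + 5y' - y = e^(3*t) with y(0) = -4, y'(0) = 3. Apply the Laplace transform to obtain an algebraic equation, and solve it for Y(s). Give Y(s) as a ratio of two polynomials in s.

Apply the Laplace transform to the equation.
With L{y''} = s^2 Y - s·y(0) - y'(0) and L{y'} = sY - y(0), with y(0) = -4, y'(0) = 3: the LHS transforms to (s^2 + 5*s - 1)Y - (-4*s - 17).
The right side is L{e^(3*t)} = 1/(s - 3).
So (s^2 + 5*s - 1)Y = 1/(s - 3) + (-4*s - 17).
Divide through and combine into a single rational function.

Y(s) = (-4*s^2 - 5*s + 52)/(s^3 + 2*s^2 - 16*s + 3)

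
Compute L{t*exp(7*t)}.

L{e^(7t)} = 1/(s - 7).
Then apply L{t·g(t)} = -d/ds[H(s)] with H(s) = 1/(s - 7):
differentiating 1 time and applying the sign gives (s - 7)^(-2).

(s - 7)^(-2)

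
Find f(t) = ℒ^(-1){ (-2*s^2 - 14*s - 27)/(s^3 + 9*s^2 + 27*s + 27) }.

f(t) = -3*t^2*exp(-3*t)/2 - 2*t*exp(-3*t) - 2*exp(-3*t)

Factor the denominator: s^3 + 9*s^2 + 27*s + 27 = (s + 3)^3.
Partial fraction decomposition gives [-2/(s + 3)] + [-2/(s + 3)^2] + [-3/(s + 3)^3].
Invert each term: -2/(s + 3) ↔ -2e^(-3t); -2/(s + 3)^2 ↔ -2t·e^(-3t); -3/(s + 3)^3 ↔ (-3/2)t^2·e^(-3t).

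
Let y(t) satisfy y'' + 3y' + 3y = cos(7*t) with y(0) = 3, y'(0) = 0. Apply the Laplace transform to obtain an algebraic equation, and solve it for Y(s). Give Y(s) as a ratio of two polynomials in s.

Apply the Laplace transform to the equation.
Using L{y''} = s^2 Y - s·y(0) - y'(0) and L{y'} = sY - y(0), with y(0) = 3, y'(0) = 0, the left side becomes (s^2 + 3*s + 3)Y - (3*s + 9).
The right side is L{cos(7*t)} = s/(s^2 + 49).
So (s^2 + 3*s + 3)Y = s/(s^2 + 49) + (3*s + 9).
Divide through and combine into a single rational function.

Y(s) = (3*s^3 + 9*s^2 + 148*s + 441)/(s^4 + 3*s^3 + 52*s^2 + 147*s + 147)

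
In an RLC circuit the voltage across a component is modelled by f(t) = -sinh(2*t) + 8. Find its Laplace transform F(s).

By linearity of the Laplace transform, transform each term separately.
L{8} = 8/s; (-1)·[L{sinh(2t)} = 2/(s^2 - 4)].

F(s) = -2/(s^2 - 4) + 8/s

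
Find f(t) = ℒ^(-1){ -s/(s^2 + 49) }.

Since L{cos(7t)} = s/(s^2 + 49), the inverse is cos(7*t), scaled by -1.

f(t) = -cos(7*t)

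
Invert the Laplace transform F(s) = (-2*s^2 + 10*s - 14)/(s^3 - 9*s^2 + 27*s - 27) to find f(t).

f(t) = -t^2*exp(3*t) - 2*t*exp(3*t) - 2*exp(3*t)

Factor the denominator: s^3 - 9*s^2 + 27*s - 27 = (s - 3)^3.
Partial fraction decomposition gives [-2/(s - 3)] + [-2/(s - 3)^2] + [-2/(s - 3)^3].
Invert each term: -2/(s - 3) ↔ -2e^(3t); -2/(s - 3)^2 ↔ -2t·e^(3t); -2/(s - 3)^3 ↔ (-1)t^2·e^(3t).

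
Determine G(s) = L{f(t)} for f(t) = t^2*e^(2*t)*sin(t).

L{sin(t)} = 1/(s^2 + 1).
Multiplying by e^(2t) shifts s → s - 2, so L{e^(2*t)*sin(t)} = 1/((s - 2)^2 + 1).
Then apply L{t^2·g(t)} = (-1)^2 d^2/ds^2[H(s)] with H(s) = 1/((s - 2)^2 + 1):
differentiating 2 times and applying the sign gives 2*(3*s^2 - 12*s + 11)/(s^2 - 4*s + 5)^3.

G(s) = 2*(3*s^2 - 12*s + 11)/(s^2 - 4*s + 5)^3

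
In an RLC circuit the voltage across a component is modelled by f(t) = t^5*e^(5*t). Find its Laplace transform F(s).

L{t^5} = 5!/s^6 = 120/s^6.
By the first shifting theorem, multiplying by e^(5t) replaces s with s - 5.

F(s) = 120/(s - 5)^6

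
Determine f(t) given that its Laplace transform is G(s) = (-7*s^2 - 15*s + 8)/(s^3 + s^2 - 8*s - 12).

Factor the denominator: s^3 + s^2 - 8*s - 12 = (s - 3)*(s + 2)^2.
Partial fraction decomposition gives [-3/(s + 2)] + [-2/(s + 2)^2] + [-4/(s - 3)].
Invert each term: -3/(s + 2) ↔ -3e^(-2t); -2/(s + 2)^2 ↔ -2t·e^(-2t); -4/(s - 3) ↔ -4e^(3t).

f(t) = -2*t*exp(-2*t) - 4*exp(3*t) - 3*exp(-2*t)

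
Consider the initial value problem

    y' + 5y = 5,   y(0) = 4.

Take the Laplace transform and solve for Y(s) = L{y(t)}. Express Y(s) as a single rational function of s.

Take the Laplace transform of both sides.
The derivative rules (L{y'} = sY - y(0) = sY - 4) turn the left side into (s + 5)Y - (4).
The right side is L{5} = 5/s.
So (s + 5)Y = 5/s + (4).
Isolate Y and clear denominators.

Y(s) = (4*s + 5)/(s^2 + 5*s)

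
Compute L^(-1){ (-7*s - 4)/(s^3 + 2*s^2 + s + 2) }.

Factor the denominator: s^3 + 2*s^2 + s + 2 = (s + 2)*(s^2 + 1).
Partial fraction decomposition gives [2/(s + 2)] + [-2*s/(s^2 + 1)] + [-3/(s^2 + 1)].
Invert each term: 2/(s + 2) ↔ 2e^(-2t); -2·s/(s^2 + 1) ↔ -2cos(t); -3·1/(s^2 + 1) ↔ -3sin(t).

-3*sin(t) - 2*cos(t) + 2*exp(-2*t)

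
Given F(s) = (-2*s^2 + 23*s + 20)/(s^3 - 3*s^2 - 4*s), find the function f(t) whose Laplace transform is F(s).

f(t) = 4*exp(4*t) - 5 - exp(-t)

Factor the denominator: s^3 - 3*s^2 - 4*s = s*(s - 4)*(s + 1).
Partial fraction decomposition gives [-1/(s + 1)] + [4/(s - 4)] + [-5/s].
Invert each term: -1/(s + 1) ↔ -e^(-t); 4/(s - 4) ↔ 4e^(4t); -5/(s - 0) ↔ -5e^(0t).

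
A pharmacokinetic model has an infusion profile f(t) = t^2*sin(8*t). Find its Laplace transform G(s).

L{sin(8t)} = 8/(s^2 + 64).
Then apply L{t^2·g(t)} = (-1)^2 d^2/ds^2[H(s)] with H(s) = 8/(s^2 + 64):
differentiating 2 times and applying the sign gives 16*(3*s^2 - 64)/(s^2 + 64)^3.

G(s) = 16*(3*s^2 - 64)/(s^2 + 64)^3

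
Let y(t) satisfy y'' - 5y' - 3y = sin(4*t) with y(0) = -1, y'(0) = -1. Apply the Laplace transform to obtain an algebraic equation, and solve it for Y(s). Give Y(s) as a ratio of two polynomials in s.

Take the Laplace transform of both sides.
With L{y''} = s^2 Y - s·y(0) - y'(0) and L{y'} = sY - y(0), with y(0) = -1, y'(0) = -1: the LHS transforms to (s^2 - 5*s - 3)Y - (-s + 4).
The right side is L{sin(4*t)} = 4/(s^2 + 16).
So (s^2 - 5*s - 3)Y = 4/(s^2 + 16) + (-s + 4).
Solve for Y(s) and write it as one ratio of polynomials.

Y(s) = (-s^3 + 4*s^2 - 16*s + 68)/(s^4 - 5*s^3 + 13*s^2 - 80*s - 48)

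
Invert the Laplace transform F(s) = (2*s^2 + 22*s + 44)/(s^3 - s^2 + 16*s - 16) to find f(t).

f(t) = 4*exp(t) + 5*sin(4*t) - 2*cos(4*t)

Factor the denominator: s^3 - s^2 + 16*s - 16 = (s - 1)*(s^2 + 16).
Partial fraction decomposition gives [4/(s - 1)] + [-2*s/(s^2 + 16)] + [20/(s^2 + 16)].
Invert each term: 4/(s - 1) ↔ 4e^(t); -2·s/(s^2 + 16) ↔ -2cos(4t); 5·4/(s^2 + 16) ↔ 5sin(4t).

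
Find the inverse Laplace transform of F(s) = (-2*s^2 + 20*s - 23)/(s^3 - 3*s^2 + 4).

Factor the denominator: s^3 - 3*s^2 + 4 = (s - 2)^2*(s + 1).
Partial fraction decomposition gives [3/(s - 2)] + [3/(s - 2)^2] + [-5/(s + 1)].
Invert each term: 3/(s - 2) ↔ 3e^(2t); 3/(s - 2)^2 ↔ 3t·e^(2t); -5/(s + 1) ↔ -5e^(-t).

3*t*exp(2*t) + 3*exp(2*t) - 5*exp(-t)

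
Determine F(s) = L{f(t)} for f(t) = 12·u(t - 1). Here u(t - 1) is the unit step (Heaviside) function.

By the second shifting theorem, L{u(t - c)·g(t - c)} = e^(-cs)·G(s) with c = 1 and G(s) = L{g(t)}.
L{12} = 12/s.

F(s) = 12*exp(-s)/s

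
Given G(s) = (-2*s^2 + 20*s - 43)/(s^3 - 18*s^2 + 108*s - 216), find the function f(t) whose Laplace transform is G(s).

f(t) = 5*t^2*exp(6*t)/2 - 4*t*exp(6*t) - 2*exp(6*t)

Factor the denominator: s^3 - 18*s^2 + 108*s - 216 = (s - 6)^3.
Partial fraction decomposition gives [-2/(s - 6)] + [-4/(s - 6)^2] + [5/(s - 6)^3].
Invert each term: -2/(s - 6) ↔ -2e^(6t); -4/(s - 6)^2 ↔ -4t·e^(6t); 5/(s - 6)^3 ↔ (5/2)t^2·e^(6t).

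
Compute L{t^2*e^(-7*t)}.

L{e^(-7t)} = 1/(s + 7).
Then apply L{t^2·g(t)} = (-1)^2 d^2/ds^2[G(s)] with G(s) = 1/(s + 7):
differentiating 2 times and applying the sign gives 2/(s + 7)^3.

2/(s + 7)^3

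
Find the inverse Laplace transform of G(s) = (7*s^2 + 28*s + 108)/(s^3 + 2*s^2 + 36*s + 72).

Factor the denominator: s^3 + 2*s^2 + 36*s + 72 = (s + 2)*(s^2 + 36).
Partial fraction decomposition gives [2/(s + 2)] + [5*s/(s^2 + 36)] + [18/(s^2 + 36)].
Invert each term: 2/(s + 2) ↔ 2e^(-2t); 5·s/(s^2 + 36) ↔ 5cos(6t); 3·6/(s^2 + 36) ↔ 3sin(6t).

3*sin(6*t) + 5*cos(6*t) + 2*exp(-2*t)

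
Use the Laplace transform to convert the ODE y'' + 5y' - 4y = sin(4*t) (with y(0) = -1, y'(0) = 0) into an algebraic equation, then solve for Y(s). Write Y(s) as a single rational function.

Apply the Laplace transform to the equation.
Using L{y''} = s^2 Y - s·y(0) - y'(0) and L{y'} = sY - y(0), with y(0) = -1, y'(0) = 0, the left side becomes (s^2 + 5*s - 4)Y - (-s - 5).
The right side is L{sin(4*t)} = 4/(s^2 + 16).
So (s^2 + 5*s - 4)Y = 4/(s^2 + 16) + (-s - 5).
Solve for Y(s) and write it as one ratio of polynomials.

Y(s) = (-s^3 - 5*s^2 - 16*s - 76)/(s^4 + 5*s^3 + 12*s^2 + 80*s - 64)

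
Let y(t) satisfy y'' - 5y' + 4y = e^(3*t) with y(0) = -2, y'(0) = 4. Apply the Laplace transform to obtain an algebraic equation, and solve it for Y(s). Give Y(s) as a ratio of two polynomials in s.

Laplace-transform each side.
Using L{y''} = s^2 Y - s·y(0) - y'(0) and L{y'} = sY - y(0), with y(0) = -2, y'(0) = 4, the left side becomes (s^2 - 5*s + 4)Y - (-2*s + 14).
The right side is L{e^(3*t)} = 1/(s - 3).
So (s^2 - 5*s + 4)Y = 1/(s - 3) + (-2*s + 14).
Divide through and combine into a single rational function.

Y(s) = (-2*s^2 + 20*s - 41)/(s^3 - 8*s^2 + 19*s - 12)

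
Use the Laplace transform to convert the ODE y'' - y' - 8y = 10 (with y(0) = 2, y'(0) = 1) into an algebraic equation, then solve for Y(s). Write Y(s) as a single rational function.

Transform both sides with L{·}.
Using L{y''} = s^2 Y - s·y(0) - y'(0) and L{y'} = sY - y(0), with y(0) = 2, y'(0) = 1, the left side becomes (s^2 - s - 8)Y - (2*s - 1).
The right side is L{10} = 10/s.
So (s^2 - s - 8)Y = 10/s + (2*s - 1).
Isolate Y and clear denominators.

Y(s) = (2*s^2 - s + 10)/(s^3 - s^2 - 8*s)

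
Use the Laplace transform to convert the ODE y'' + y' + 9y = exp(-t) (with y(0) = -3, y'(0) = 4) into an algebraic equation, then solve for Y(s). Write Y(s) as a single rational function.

Y(s) = (-3*s^2 - 2*s + 2)/(s^3 + 2*s^2 + 10*s + 9)

Transform both sides with L{·}.
The derivative rules (L{y''} = s^2 Y - s·y(0) - y'(0) and L{y'} = sY - y(0), with y(0) = -3, y'(0) = 4) turn the left side into (s^2 + s + 9)Y - (-3*s + 1).
The right side is L{exp(-t)} = 1/(s + 1).
So (s^2 + s + 9)Y = 1/(s + 1) + (-3*s + 1).
Isolate Y and clear denominators.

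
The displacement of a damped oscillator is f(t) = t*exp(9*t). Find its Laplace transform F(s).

F(s) = (s - 9)^(-2)

L{e^(9t)} = 1/(s - 9).
Then apply L{t·g(t)} = -d/ds[G(s)] with G(s) = 1/(s - 9):
differentiating 1 time and applying the sign gives (s - 9)^(-2).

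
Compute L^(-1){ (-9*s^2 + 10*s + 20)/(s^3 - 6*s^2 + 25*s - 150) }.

Factor the denominator: s^3 - 6*s^2 + 25*s - 150 = (s - 6)*(s^2 + 25).
Partial fraction decomposition gives [-4/(s - 6)] + [-5*s/(s^2 + 25)] + [-20/(s^2 + 25)].
Invert each term: -4/(s - 6) ↔ -4e^(6t); -5·s/(s^2 + 25) ↔ -5cos(5t); -4·5/(s^2 + 25) ↔ -4sin(5t).

-4*exp(6*t) - 4*sin(5*t) - 5*cos(5*t)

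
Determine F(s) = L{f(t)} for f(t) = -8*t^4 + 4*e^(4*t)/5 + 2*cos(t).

By linearity of the Laplace transform, transform each term separately.
(4/5)·[L{e^(4t)} = 1/(s - 4)]; (2)·[L{cos(t)} = s/(s^2 + 1)]; (-8)·[L{t^4} = 4!/s^5 = 24/s^5].

F(s) = 2*s/(s^2 + 1) + 4/(5*(s - 4)) - 192/s^5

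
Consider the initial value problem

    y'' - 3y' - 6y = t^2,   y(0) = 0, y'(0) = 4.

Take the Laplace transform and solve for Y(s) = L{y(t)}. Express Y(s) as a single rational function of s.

Y(s) = (4*s^3 + 2)/(s^5 - 3*s^4 - 6*s^3)

Take the Laplace transform of both sides.
Using L{y''} = s^2 Y - s·y(0) - y'(0) and L{y'} = sY - y(0), with y(0) = 0, y'(0) = 4, the left side becomes (s^2 - 3*s - 6)Y - (4).
The right side is L{t^2} = 2/s^3.
So (s^2 - 3*s - 6)Y = 2/s^3 + (4).
Divide through and combine into a single rational function.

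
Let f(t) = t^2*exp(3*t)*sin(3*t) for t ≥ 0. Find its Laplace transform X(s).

L{sin(3t)} = 3/(s^2 + 9).
Multiplying by e^(3t) shifts s → s - 3, so L{exp(3*t)*sin(3*t)} = 3/((s - 3)^2 + 9).
Then apply L{t^2·g(t)} = (-1)^2 d^2/ds^2[G(s)] with G(s) = 3/((s - 3)^2 + 9):
differentiating 2 times and applying the sign gives 18*(s^2 - 6*s + 6)/(s^2 - 6*s + 18)^3.

X(s) = 18*(s^2 - 6*s + 6)/(s^2 - 6*s + 18)^3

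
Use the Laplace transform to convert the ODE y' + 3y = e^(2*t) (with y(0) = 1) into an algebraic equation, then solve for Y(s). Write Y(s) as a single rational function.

Y(s) = (s - 1)/(s^2 + s - 6)

Take the Laplace transform of both sides.
Using L{y'} = sY - y(0) = sY - 1, the left side becomes (s + 3)Y - (1).
The right side is L{e^(2*t)} = 1/(s - 2).
So (s + 3)Y = 1/(s - 2) + (1).
Solve for Y(s) and write it as one ratio of polynomials.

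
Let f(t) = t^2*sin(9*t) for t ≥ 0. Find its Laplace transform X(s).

L{sin(9t)} = 9/(s^2 + 81).
Then apply L{t^2·g(t)} = (-1)^2 d^2/ds^2[G(s)] with G(s) = 9/(s^2 + 81):
differentiating 2 times and applying the sign gives 54*(s^2 - 27)/(s^2 + 81)^3.

X(s) = 54*(s^2 - 27)/(s^2 + 81)^3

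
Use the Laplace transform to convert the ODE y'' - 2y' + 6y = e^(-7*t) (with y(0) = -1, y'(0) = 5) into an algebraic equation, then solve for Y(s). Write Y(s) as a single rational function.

Y(s) = (-s^2 + 50)/(s^3 + 5*s^2 - 8*s + 42)

Laplace-transform each side.
With L{y''} = s^2 Y - s·y(0) - y'(0) and L{y'} = sY - y(0), with y(0) = -1, y'(0) = 5: the LHS transforms to (s^2 - 2*s + 6)Y - (-s + 7).
The right side is L{e^(-7*t)} = 1/(s + 7).
So (s^2 - 2*s + 6)Y = 1/(s + 7) + (-s + 7).
Isolate Y and clear denominators.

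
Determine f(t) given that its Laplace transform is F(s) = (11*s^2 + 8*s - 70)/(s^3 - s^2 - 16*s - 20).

f(t) = 6*t*exp(-2*t) + 5*exp(5*t) + 6*exp(-2*t)

Factor the denominator: s^3 - s^2 - 16*s - 20 = (s - 5)*(s + 2)^2.
Partial fraction decomposition gives [6/(s + 2)] + [6/(s + 2)^2] + [5/(s - 5)].
Invert each term: 6/(s + 2) ↔ 6e^(-2t); 6/(s + 2)^2 ↔ 6t·e^(-2t); 5/(s - 5) ↔ 5e^(5t).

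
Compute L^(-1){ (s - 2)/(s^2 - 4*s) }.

exp(2*t)*cosh(2*t)

Rewrite the denominator: s^2 - 4*s = (s - 2)^2 - 4.
The form in (s - 2) signals a first-shifting-theorem factor e^(2t).
Since L{cosh(2t)} = s/(s^2 - 4), the inverse is e^(2*t)*cosh(2*t).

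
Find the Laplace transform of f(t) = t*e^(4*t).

L{e^(4t)} = 1/(s - 4).
Then apply L{t·g(t)} = -d/ds[H(s)] with H(s) = 1/(s - 4):
differentiating 1 time and applying the sign gives (s - 4)^(-2).

(s - 4)^(-2)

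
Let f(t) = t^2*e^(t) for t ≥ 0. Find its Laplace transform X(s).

L{e^(t)} = 1/(s - 1).
Then apply L{t^2·g(t)} = (-1)^2 d^2/ds^2[G(s)] with G(s) = 1/(s - 1):
differentiating 2 times and applying the sign gives 2/(s - 1)^3.

X(s) = 2/(s - 1)^3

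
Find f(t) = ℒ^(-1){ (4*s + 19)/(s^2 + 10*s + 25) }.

Factor the denominator: s^2 + 10*s + 25 = (s + 5)^2.
Partial fraction decomposition gives [4/(s + 5)] + [-1/(s + 5)^2].
Invert each term: 4/(s + 5) ↔ 4e^(-5t); -1/(s + 5)^2 ↔ -t·e^(-5t).

f(t) = -t*exp(-5*t) + 4*exp(-5*t)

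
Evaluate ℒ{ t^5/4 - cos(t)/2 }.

Apply the Laplace transform termwise.
(-1/2)·[L{cos(t)} = s/(s^2 + 1)]; (1/4)·[L{t^5} = 5!/s^6 = 120/s^6].

-s/(2*(s^2 + 1)) + 30/s^6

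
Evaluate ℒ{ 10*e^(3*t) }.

L{10} = 10/s.
By the first shifting theorem, multiplying by e^(3t) replaces s with s - 3.

10/(s - 3)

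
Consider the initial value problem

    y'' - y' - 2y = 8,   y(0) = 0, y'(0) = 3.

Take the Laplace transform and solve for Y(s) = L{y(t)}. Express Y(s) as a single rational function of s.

Transform both sides with L{·}.
Using L{y''} = s^2 Y - s·y(0) - y'(0) and L{y'} = sY - y(0), with y(0) = 0, y'(0) = 3, the left side becomes (s^2 - s - 2)Y - (3).
The right side is L{8} = 8/s.
So (s^2 - s - 2)Y = 8/s + (3).
Isolate Y and clear denominators.

Y(s) = (3*s + 8)/(s^3 - s^2 - 2*s)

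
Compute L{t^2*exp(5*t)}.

L{e^(5t)} = 1/(s - 5).
Then apply L{t^2·g(t)} = (-1)^2 d^2/ds^2[G(s)] with G(s) = 1/(s - 5):
differentiating 2 times and applying the sign gives 2/(s - 5)^3.

2/(s - 5)^3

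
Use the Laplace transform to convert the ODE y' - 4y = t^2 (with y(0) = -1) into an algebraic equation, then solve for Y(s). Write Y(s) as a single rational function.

Y(s) = (-s^3 + 2)/(s^4 - 4*s^3)

Take the Laplace transform of both sides.
Using L{y'} = sY - y(0) = sY - (-1), the left side becomes (s - 4)Y - (-1).
The right side is L{t^2} = 2/s^3.
So (s - 4)Y = 2/s^3 + (-1).
Solve for Y(s) and write it as one ratio of polynomials.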